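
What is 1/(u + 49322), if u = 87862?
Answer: 1/137184 ≈ 7.2895e-6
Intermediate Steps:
1/(u + 49322) = 1/(87862 + 49322) = 1/137184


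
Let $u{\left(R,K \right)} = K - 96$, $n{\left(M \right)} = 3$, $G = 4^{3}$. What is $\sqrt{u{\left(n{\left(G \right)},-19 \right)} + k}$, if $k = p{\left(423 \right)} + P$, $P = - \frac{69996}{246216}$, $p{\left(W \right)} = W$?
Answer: $\frac{\sqrt{129544722298}}{20518} \approx 17.542$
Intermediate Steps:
$P = - \frac{5833}{20518}$ ($P = \left(-69996\right) \frac{1}{246216} = - \frac{5833}{20518} \approx -0.28429$)
$G = 64$
$u{\left(R,K \right)} = -96 + K$ ($u{\left(R,K \right)} = K - 96 = -96 + K$)
$k = \frac{8673281}{20518}$ ($k = 423 - \frac{5833}{20518} = \frac{8673281}{20518} \approx 422.72$)
$\sqrt{u{\left(n{\left(G \right)},-19 \right)} + k} = \sqrt{\left(-96 - 19\right) + \frac{8673281}{20518}} = \sqrt{-115 + \frac{8673281}{20518}} = \sqrt{\frac{6313711}{20518}} = \frac{\sqrt{129544722298}}{20518}$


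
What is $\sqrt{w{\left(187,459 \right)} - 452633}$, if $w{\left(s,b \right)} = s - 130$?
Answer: $4 i \sqrt{28286} \approx 672.74 i$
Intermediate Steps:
$w{\left(s,b \right)} = -130 + s$ ($w{\left(s,b \right)} = s - 130 = -130 + s$)
$\sqrt{w{\left(187,459 \right)} - 452633} = \sqrt{\left(-130 + 187\right) - 452633} = \sqrt{57 - 452633} = \sqrt{-452576} = 4 i \sqrt{28286}$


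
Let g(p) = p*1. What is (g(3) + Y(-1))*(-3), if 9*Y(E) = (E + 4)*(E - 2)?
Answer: -6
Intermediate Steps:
Y(E) = (-2 + E)*(4 + E)/9 (Y(E) = ((E + 4)*(E - 2))/9 = ((4 + E)*(-2 + E))/9 = ((-2 + E)*(4 + E))/9 = (-2 + E)*(4 + E)/9)
g(p) = p
(g(3) + Y(-1))*(-3) = (3 + (-8/9 + (1/9)*(-1)**2 + (2/9)*(-1)))*(-3) = (3 + (-8/9 + (1/9)*1 - 2/9))*(-3) = (3 + (-8/9 + 1/9 - 2/9))*(-3) = (3 - 1)*(-3) = 2*(-3) = -6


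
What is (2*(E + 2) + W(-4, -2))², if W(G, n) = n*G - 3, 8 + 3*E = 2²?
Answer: 361/9 ≈ 40.111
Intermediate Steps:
E = -4/3 (E = -8/3 + (⅓)*2² = -8/3 + (⅓)*4 = -8/3 + 4/3 = -4/3 ≈ -1.3333)
W(G, n) = -3 + G*n (W(G, n) = G*n - 3 = -3 + G*n)
(2*(E + 2) + W(-4, -2))² = (2*(-4/3 + 2) + (-3 - 4*(-2)))² = (2*(⅔) + (-3 + 8))² = (4/3 + 5)² = (19/3)² = 361/9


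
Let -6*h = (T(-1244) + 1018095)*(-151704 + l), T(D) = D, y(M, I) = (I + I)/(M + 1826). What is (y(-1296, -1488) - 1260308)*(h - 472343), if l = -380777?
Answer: -90417744451417356242/795 ≈ -1.1373e+17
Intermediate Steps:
y(M, I) = 2*I/(1826 + M) (y(M, I) = (2*I)/(1826 + M) = 2*I/(1826 + M))
h = 541453837331/6 (h = -(-1244 + 1018095)*(-151704 - 380777)/6 = -1016851*(-532481)/6 = -1/6*(-541453837331) = 541453837331/6 ≈ 9.0242e+10)
(y(-1296, -1488) - 1260308)*(h - 472343) = (2*(-1488)/(1826 - 1296) - 1260308)*(541453837331/6 - 472343) = (2*(-1488)/530 - 1260308)*(541451003273/6) = (2*(-1488)*(1/530) - 1260308)*(541451003273/6) = (-1488/265 - 1260308)*(541451003273/6) = -333983108/265*541451003273/6 = -90417744451417356242/795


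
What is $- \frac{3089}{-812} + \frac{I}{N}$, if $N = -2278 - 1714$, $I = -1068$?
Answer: $\frac{1649813}{405188} \approx 4.0717$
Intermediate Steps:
$N = -3992$
$- \frac{3089}{-812} + \frac{I}{N} = - \frac{3089}{-812} - \frac{1068}{-3992} = \left(-3089\right) \left(- \frac{1}{812}\right) - - \frac{267}{998} = \frac{3089}{812} + \frac{267}{998} = \frac{1649813}{405188}$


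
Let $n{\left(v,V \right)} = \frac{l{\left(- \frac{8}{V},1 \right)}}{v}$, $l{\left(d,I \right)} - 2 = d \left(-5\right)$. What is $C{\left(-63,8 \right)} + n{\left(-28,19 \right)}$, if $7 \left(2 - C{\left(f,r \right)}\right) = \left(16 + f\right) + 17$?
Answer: $\frac{1633}{266} \approx 6.1391$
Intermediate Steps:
$l{\left(d,I \right)} = 2 - 5 d$ ($l{\left(d,I \right)} = 2 + d \left(-5\right) = 2 - 5 d$)
$n{\left(v,V \right)} = \frac{2 + \frac{40}{V}}{v}$ ($n{\left(v,V \right)} = \frac{2 - 5 \left(- \frac{8}{V}\right)}{v} = \frac{2 + \frac{40}{V}}{v}$)
$C{\left(f,r \right)} = - \frac{19}{7} - \frac{f}{7}$ ($C{\left(f,r \right)} = 2 - \frac{\left(16 + f\right) + 17}{7} = 2 - \frac{33 + f}{7} = 2 - \left(\frac{33}{7} + \frac{f}{7}\right) = - \frac{19}{7} - \frac{f}{7}$)
$C{\left(-63,8 \right)} + n{\left(-28,19 \right)} = \left(- \frac{19}{7} - -9\right) + \frac{2 \left(20 + 19\right)}{19 \left(-28\right)} = \left(- \frac{19}{7} + 9\right) + 2 \cdot \frac{1}{19} \left(- \frac{1}{28}\right) 39 = \frac{44}{7} - \frac{39}{266} = \frac{1633}{266}$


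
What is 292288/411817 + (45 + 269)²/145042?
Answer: 41498772514/29865380657 ≈ 1.3895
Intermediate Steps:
292288/411817 + (45 + 269)²/145042 = 292288*(1/411817) + 314²*(1/145042) = 292288/411817 + 98596*(1/145042) = 292288/411817 + 49298/72521 = 41498772514/29865380657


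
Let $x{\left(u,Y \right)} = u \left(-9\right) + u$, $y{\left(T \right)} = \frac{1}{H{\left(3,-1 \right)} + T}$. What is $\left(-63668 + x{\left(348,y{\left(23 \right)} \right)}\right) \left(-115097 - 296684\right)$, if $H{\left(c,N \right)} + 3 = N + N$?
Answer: $27363671012$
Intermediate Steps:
$H{\left(c,N \right)} = -3 + 2 N$ ($H{\left(c,N \right)} = -3 + \left(N + N\right) = -3 + 2 N$)
$y{\left(T \right)} = \frac{1}{-5 + T}$ ($y{\left(T \right)} = \frac{1}{\left(-3 + 2 \left(-1\right)\right) + T} = \frac{1}{\left(-3 - 2\right) + T} = \frac{1}{-5 + T}$)
$x{\left(u,Y \right)} = - 8 u$ ($x{\left(u,Y \right)} = - 9 u + u = - 8 u$)
$\left(-63668 + x{\left(348,y{\left(23 \right)} \right)}\right) \left(-115097 - 296684\right) = \left(-63668 - 2784\right) \left(-115097 - 296684\right) = \left(-63668 - 2784\right) \left(-411781\right) = \left(-66452\right) \left(-411781\right) = 27363671012$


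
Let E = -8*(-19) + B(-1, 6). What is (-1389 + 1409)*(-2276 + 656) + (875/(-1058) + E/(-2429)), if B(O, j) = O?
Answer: -83266461933/2569882 ≈ -32401.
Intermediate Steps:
E = 151 (E = -8*(-19) - 1 = 152 - 1 = 151)
(-1389 + 1409)*(-2276 + 656) + (875/(-1058) + E/(-2429)) = (-1389 + 1409)*(-2276 + 656) + (875/(-1058) + 151/(-2429)) = 20*(-1620) + (875*(-1/1058) + 151*(-1/2429)) = -32400 + (-875/1058 - 151/2429) = -32400 - 2285133/2569882 = -83266461933/2569882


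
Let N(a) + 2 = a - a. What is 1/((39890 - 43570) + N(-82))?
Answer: -1/3682 ≈ -0.00027159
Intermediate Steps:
N(a) = -2 (N(a) = -2 + (a - a) = -2 + 0 = -2)
1/((39890 - 43570) + N(-82)) = 1/((39890 - 43570) - 2) = 1/(-3680 - 2) = 1/(-3682) = -1/3682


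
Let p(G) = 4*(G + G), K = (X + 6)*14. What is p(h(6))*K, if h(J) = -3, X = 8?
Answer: -4704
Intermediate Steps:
K = 196 (K = (8 + 6)*14 = 14*14 = 196)
p(G) = 8*G (p(G) = 4*(2*G) = 8*G)
p(h(6))*K = (8*(-3))*196 = -24*196 = -4704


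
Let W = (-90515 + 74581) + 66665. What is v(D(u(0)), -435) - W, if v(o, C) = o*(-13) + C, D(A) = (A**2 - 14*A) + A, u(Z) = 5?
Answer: -50646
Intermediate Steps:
D(A) = A**2 - 13*A
v(o, C) = C - 13*o (v(o, C) = -13*o + C = C - 13*o)
W = 50731 (W = -15934 + 66665 = 50731)
v(D(u(0)), -435) - W = (-435 - 65*(-13 + 5)) - 1*50731 = (-435 - 65*(-8)) - 50731 = (-435 - 13*(-40)) - 50731 = (-435 + 520) - 50731 = 85 - 50731 = -50646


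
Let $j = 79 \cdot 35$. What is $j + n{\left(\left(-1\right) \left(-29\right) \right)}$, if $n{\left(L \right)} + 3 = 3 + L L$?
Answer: $3606$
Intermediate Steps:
$j = 2765$
$n{\left(L \right)} = L^{2}$ ($n{\left(L \right)} = -3 + \left(3 + L L\right) = -3 + \left(3 + L^{2}\right) = L^{2}$)
$j + n{\left(\left(-1\right) \left(-29\right) \right)} = 2765 + \left(\left(-1\right) \left(-29\right)\right)^{2} = 2765 + 29^{2} = 2765 + 841 = 3606$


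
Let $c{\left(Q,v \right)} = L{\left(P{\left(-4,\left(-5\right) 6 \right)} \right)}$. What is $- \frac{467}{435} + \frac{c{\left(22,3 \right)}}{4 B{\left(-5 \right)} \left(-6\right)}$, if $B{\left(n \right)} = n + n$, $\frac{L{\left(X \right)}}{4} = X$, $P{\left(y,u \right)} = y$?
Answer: $- \frac{496}{435} \approx -1.1402$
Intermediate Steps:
$L{\left(X \right)} = 4 X$
$c{\left(Q,v \right)} = -16$ ($c{\left(Q,v \right)} = 4 \left(-4\right) = -16$)
$B{\left(n \right)} = 2 n$
$- \frac{467}{435} + \frac{c{\left(22,3 \right)}}{4 B{\left(-5 \right)} \left(-6\right)} = - \frac{467}{435} - \frac{16}{4 \cdot 2 \left(-5\right) \left(-6\right)} = \left(-467\right) \frac{1}{435} - \frac{16}{4 \left(-10\right) \left(-6\right)} = - \frac{467}{435} - \frac{16}{\left(-40\right) \left(-6\right)} = - \frac{467}{435} - \frac{16}{240} = - \frac{467}{435} - \frac{1}{15} = - \frac{496}{435}$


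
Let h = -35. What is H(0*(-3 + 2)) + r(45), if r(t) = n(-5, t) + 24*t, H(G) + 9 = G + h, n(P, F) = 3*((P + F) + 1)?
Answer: 1159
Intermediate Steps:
n(P, F) = 3 + 3*F + 3*P (n(P, F) = 3*((F + P) + 1) = 3*(1 + F + P) = 3 + 3*F + 3*P)
H(G) = -44 + G (H(G) = -9 + (G - 35) = -9 + (-35 + G) = -44 + G)
r(t) = -12 + 27*t (r(t) = (3 + 3*t + 3*(-5)) + 24*t = (3 + 3*t - 15) + 24*t = (-12 + 3*t) + 24*t = -12 + 27*t)
H(0*(-3 + 2)) + r(45) = (-44 + 0*(-3 + 2)) + (-12 + 27*45) = (-44 + 0*(-1)) + (-12 + 1215) = (-44 + 0) + 1203 = -44 + 1203 = 1159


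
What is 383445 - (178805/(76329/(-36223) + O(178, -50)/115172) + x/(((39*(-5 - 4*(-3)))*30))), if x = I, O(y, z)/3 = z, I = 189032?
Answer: 19657353579428599/41982804045 ≈ 4.6822e+5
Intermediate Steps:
O(y, z) = 3*z
x = 189032
383445 - (178805/(76329/(-36223) + O(178, -50)/115172) + x/(((39*(-5 - 4*(-3)))*30))) = 383445 - (178805/(76329/(-36223) + (3*(-50))/115172) + 189032/(((39*(-5 - 4*(-3)))*30))) = 383445 - (178805/(76329*(-1/36223) - 150*1/115172) + 189032/(((39*(-5 + 12))*30))) = 383445 - (178805/(-6939/3293 - 75/57586) + 189032/(((39*7)*30))) = 383445 - (178805/(-399836229/189630698) + 189032/((273*30))) = 383445 - (178805*(-189630698/399836229) + 189032/8190) = 383445 - (-33906916955890/399836229 + 189032*(1/8190)) = 383445 - (-33906916955890/399836229 + 94516/4095) = 383445 - 1*(-3559257282393574/41982804045) = 383445 + 3559257282393574/41982804045 = 19657353579428599/41982804045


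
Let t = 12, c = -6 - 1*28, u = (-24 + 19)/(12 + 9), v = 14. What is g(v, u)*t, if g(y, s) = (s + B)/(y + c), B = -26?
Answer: 551/35 ≈ 15.743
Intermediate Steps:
u = -5/21 ≈ -0.23810
c = -34 (c = -6 - 28 = -34)
g(y, s) = (-26 + s)/(-34 + y) (g(y, s) = (s - 26)/(y - 34) = (-26 + s)/(-34 + y))
g(v, u)*t = ((-26 - 5/21)/(-34 + 14))*12 = (-551/21/(-20))*12 = -1/20*(-551/21)*12 = (551/420)*12 = 551/35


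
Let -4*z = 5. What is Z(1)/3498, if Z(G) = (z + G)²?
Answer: 1/55968 ≈ 1.7867e-5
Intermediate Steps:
z = -5/4 (z = -¼*5 = -5/4 ≈ -1.2500)
Z(G) = (-5/4 + G)²
Z(1)/3498 = ((-5 + 4*1)²/16)/3498 = ((-5 + 4)²/16)*(1/3498) = ((1/16)*(-1)²)*(1/3498) = ((1/16)*1)*(1/3498) = (1/16)*(1/3498) = 1/55968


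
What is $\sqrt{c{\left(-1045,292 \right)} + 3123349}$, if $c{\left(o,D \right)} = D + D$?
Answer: $\sqrt{3123933} \approx 1767.5$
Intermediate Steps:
$c{\left(o,D \right)} = 2 D$
$\sqrt{c{\left(-1045,292 \right)} + 3123349} = \sqrt{2 \cdot 292 + 3123349} = \sqrt{584 + 3123349} = \sqrt{3123933}$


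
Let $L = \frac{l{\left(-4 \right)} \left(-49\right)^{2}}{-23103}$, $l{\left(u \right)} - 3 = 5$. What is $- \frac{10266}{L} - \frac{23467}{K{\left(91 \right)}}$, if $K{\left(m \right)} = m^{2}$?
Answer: $\frac{20036721599}{1623076} \approx 12345.0$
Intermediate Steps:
$l{\left(u \right)} = 8$ ($l{\left(u \right)} = 3 + 5 = 8$)
$L = - \frac{19208}{23103}$ ($L = \frac{8 \left(-49\right)^{2}}{-23103} = 8 \cdot 2401 \left(- \frac{1}{23103}\right) = 19208 \left(- \frac{1}{23103}\right) = - \frac{19208}{23103} \approx -0.83141$)
$- \frac{10266}{L} - \frac{23467}{K{\left(91 \right)}} = - \frac{10266}{- \frac{19208}{23103}} - \frac{23467}{91^{2}} = \left(-10266\right) \left(- \frac{23103}{19208}\right) - \frac{23467}{8281} = \frac{118587699}{9604} - \frac{23467}{8281} = \frac{20036721599}{1623076}$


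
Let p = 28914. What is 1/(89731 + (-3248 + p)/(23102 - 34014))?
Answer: 5456/489559503 ≈ 1.1145e-5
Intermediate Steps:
1/(89731 + (-3248 + p)/(23102 - 34014)) = 1/(89731 + (-3248 + 28914)/(23102 - 34014)) = 1/(89731 + 25666/(-10912)) = 1/(89731 + 25666*(-1/10912)) = 1/(89731 - 12833/5456) = 1/(489559503/5456) = 5456/489559503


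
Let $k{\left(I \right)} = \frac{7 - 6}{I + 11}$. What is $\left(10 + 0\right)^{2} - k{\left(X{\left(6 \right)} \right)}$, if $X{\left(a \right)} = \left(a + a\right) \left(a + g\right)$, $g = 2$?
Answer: $\frac{10699}{107} \approx 99.991$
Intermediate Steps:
$X{\left(a \right)} = 2 a \left(2 + a\right)$ ($X{\left(a \right)} = \left(a + a\right) \left(a + 2\right) = 2 a \left(2 + a\right)$)
$k{\left(I \right)} = \frac{1}{11 + I}$ ($k{\left(I \right)} = 1 \frac{1}{11 + I} = \frac{1}{11 + I}$)
$\left(10 + 0\right)^{2} - k{\left(X{\left(6 \right)} \right)} = \left(10 + 0\right)^{2} - \frac{1}{11 + 2 \cdot 6 \left(2 + 6\right)} = 10^{2} - \frac{1}{11 + 2 \cdot 6 \cdot 8} = 100 - \frac{1}{11 + 96} = 100 - \frac{1}{107} = \frac{10699}{107}$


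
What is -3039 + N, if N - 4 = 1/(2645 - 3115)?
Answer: -1426451/470 ≈ -3035.0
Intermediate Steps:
N = 1879/470 (N = 4 + 1/(2645 - 3115) = 4 + 1/(-470) = 4 - 1/470 = 1879/470 ≈ 3.9979)
-3039 + N = -3039 + 1879/470 = -1426451/470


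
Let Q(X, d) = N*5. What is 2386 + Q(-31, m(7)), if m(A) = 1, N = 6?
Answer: 2416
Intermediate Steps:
Q(X, d) = 30 (Q(X, d) = 6*5 = 30)
2386 + Q(-31, m(7)) = 2386 + 30 = 2416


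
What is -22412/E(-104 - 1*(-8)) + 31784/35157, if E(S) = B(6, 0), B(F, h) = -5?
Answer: 788097604/175785 ≈ 4483.3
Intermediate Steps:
E(S) = -5
-22412/E(-104 - 1*(-8)) + 31784/35157 = -22412/(-5) + 31784/35157 = -22412*(-⅕) + 31784*(1/35157) = 22412/5 + 31784/35157 = 788097604/175785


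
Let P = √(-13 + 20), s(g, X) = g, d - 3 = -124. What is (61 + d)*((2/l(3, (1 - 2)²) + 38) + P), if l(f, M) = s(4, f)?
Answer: -2310 - 60*√7 ≈ -2468.7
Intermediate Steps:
d = -121 (d = 3 - 124 = -121)
l(f, M) = 4
P = √7 ≈ 2.6458
(61 + d)*((2/l(3, (1 - 2)²) + 38) + P) = (61 - 121)*((2/4 + 38) + √7) = -60*((2*(¼) + 38) + √7) = -60*((½ + 38) + √7) = -60*(77/2 + √7) = -2310 - 60*√7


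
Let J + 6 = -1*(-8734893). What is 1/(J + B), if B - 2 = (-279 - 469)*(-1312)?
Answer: 1/9716265 ≈ 1.0292e-7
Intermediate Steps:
J = 8734887 (J = -6 - 1*(-8734893) = -6 + 8734893 = 8734887)
B = 981378 (B = 2 + (-279 - 469)*(-1312) = 2 - 748*(-1312) = 2 + 981376 = 981378)
1/(J + B) = 1/(8734887 + 981378) = 1/9716265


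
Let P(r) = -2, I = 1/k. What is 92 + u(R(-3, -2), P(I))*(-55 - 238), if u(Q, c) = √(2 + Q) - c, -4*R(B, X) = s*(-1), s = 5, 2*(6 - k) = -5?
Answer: -494 - 293*√13/2 ≈ -1022.2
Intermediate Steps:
k = 17/2 (k = 6 - ½*(-5) = 6 + 5/2 = 17/2 ≈ 8.5000)
I = 2/17 (I = 1/(17/2) = 2/17 ≈ 0.11765)
R(B, X) = 5/4 (R(B, X) = -5*(-1)/4 = -¼*(-5) = 5/4)
92 + u(R(-3, -2), P(I))*(-55 - 238) = 92 + (√(2 + 5/4) - 1*(-2))*(-55 - 238) = 92 + (√(13/4) + 2)*(-293) = 92 + (√13/2 + 2)*(-293) = 92 + (2 + √13/2)*(-293) = 92 + (-586 - 293*√13/2) = -494 - 293*√13/2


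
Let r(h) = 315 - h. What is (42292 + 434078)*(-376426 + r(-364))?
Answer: -178994598390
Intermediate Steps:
(42292 + 434078)*(-376426 + r(-364)) = (42292 + 434078)*(-376426 + (315 - 1*(-364))) = 476370*(-376426 + (315 + 364)) = 476370*(-376426 + 679) = 476370*(-375747) = -178994598390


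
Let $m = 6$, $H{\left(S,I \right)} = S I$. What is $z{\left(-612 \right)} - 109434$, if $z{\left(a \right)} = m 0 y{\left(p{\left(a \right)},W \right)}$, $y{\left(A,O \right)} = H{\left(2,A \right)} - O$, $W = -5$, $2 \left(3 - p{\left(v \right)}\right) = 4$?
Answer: $-109434$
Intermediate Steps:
$p{\left(v \right)} = 1$ ($p{\left(v \right)} = 3 - 2 = 1$)
$H{\left(S,I \right)} = I S$
$y{\left(A,O \right)} = - O + 2 A$ ($y{\left(A,O \right)} = A 2 - O = 2 A - O = - O + 2 A$)
$z{\left(a \right)} = 0$ ($z{\left(a \right)} = 6 \cdot 0 \left(\left(-1\right) \left(-5\right) + 2 \cdot 1\right) = 0 \left(5 + 2\right) = 0 \cdot 7 = 0$)
$z{\left(-612 \right)} - 109434 = 0 - 109434 = -109434$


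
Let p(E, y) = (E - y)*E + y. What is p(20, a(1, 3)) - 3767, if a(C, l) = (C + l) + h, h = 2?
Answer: -3481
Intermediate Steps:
a(C, l) = 2 + C + l (a(C, l) = (C + l) + 2 = 2 + C + l)
p(E, y) = y + E*(E - y) (p(E, y) = E*(E - y) + y = y + E*(E - y))
p(20, a(1, 3)) - 3767 = ((2 + 1 + 3) + 20**2 - 1*20*(2 + 1 + 3)) - 3767 = (6 + 400 - 1*20*6) - 3767 = (6 + 400 - 120) - 3767 = 286 - 3767 = -3481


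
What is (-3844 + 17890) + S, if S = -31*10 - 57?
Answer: 13679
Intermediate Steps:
S = -367 (S = -310 - 57 = -367)
(-3844 + 17890) + S = (-3844 + 17890) - 367 = 14046 - 367 = 13679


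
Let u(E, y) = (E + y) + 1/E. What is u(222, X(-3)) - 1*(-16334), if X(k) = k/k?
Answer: 3675655/222 ≈ 16557.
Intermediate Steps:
X(k) = 1
u(E, y) = E + y + 1/E
u(222, X(-3)) - 1*(-16334) = (222 + 1 + 1/222) - 1*(-16334) = (222 + 1 + 1/222) + 16334 = 49507/222 + 16334 = 3675655/222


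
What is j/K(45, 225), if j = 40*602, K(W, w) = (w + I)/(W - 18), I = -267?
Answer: -15480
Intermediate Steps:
K(W, w) = (-267 + w)/(-18 + W) (K(W, w) = (w - 267)/(W - 18) = (-267 + w)/(-18 + W))
j = 24080
j/K(45, 225) = 24080/(((-267 + 225)/(-18 + 45))) = 24080/((-42/27)) = 24080/(((1/27)*(-42))) = 24080/(-14/9) = 24080*(-9/14) = -15480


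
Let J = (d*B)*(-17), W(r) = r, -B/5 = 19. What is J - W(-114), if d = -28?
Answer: -45106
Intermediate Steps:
B = -95 (B = -5*19 = -95)
J = -45220 (J = -28*(-95)*(-17) = 2660*(-17) = -45220)
J - W(-114) = -45220 - 1*(-114) = -45220 + 114 = -45106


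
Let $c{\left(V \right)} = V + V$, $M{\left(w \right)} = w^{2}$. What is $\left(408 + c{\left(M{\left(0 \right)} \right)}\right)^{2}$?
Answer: $166464$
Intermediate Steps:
$c{\left(V \right)} = 2 V$
$\left(408 + c{\left(M{\left(0 \right)} \right)}\right)^{2} = \left(408 + 2 \cdot 0^{2}\right)^{2} = \left(408 + 2 \cdot 0\right)^{2} = \left(408 + 0\right)^{2} = 408^{2} = 166464$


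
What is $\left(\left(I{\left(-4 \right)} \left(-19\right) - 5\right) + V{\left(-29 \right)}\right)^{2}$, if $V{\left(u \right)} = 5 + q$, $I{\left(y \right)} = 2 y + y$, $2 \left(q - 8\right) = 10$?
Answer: $58081$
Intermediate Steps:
$q = 13$ ($q = 8 + \frac{1}{2} \cdot 10 = 8 + 5 = 13$)
$I{\left(y \right)} = 3 y$
$V{\left(u \right)} = 18$ ($V{\left(u \right)} = 5 + 13 = 18$)
$\left(\left(I{\left(-4 \right)} \left(-19\right) - 5\right) + V{\left(-29 \right)}\right)^{2} = \left(\left(3 \left(-4\right) \left(-19\right) - 5\right) + 18\right)^{2} = \left(\left(\left(-12\right) \left(-19\right) - 5\right) + 18\right)^{2} = \left(\left(228 - 5\right) + 18\right)^{2} = \left(223 + 18\right)^{2} = 241^{2} = 58081$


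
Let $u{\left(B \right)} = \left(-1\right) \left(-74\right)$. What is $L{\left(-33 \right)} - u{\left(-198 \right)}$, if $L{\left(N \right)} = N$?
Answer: $-107$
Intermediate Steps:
$u{\left(B \right)} = 74$
$L{\left(-33 \right)} - u{\left(-198 \right)} = -33 - 74 = -107$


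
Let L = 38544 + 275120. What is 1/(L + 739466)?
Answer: 1/1053130 ≈ 9.4955e-7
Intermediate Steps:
L = 313664
1/(L + 739466) = 1/(313664 + 739466) = 1/1053130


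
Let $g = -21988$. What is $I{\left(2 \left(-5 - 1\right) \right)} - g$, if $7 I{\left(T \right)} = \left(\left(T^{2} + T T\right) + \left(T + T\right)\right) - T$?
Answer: $\frac{154192}{7} \approx 22027.0$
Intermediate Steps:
$I{\left(T \right)} = \frac{T}{7} + \frac{2 T^{2}}{7}$ ($I{\left(T \right)} = \frac{\left(\left(T^{2} + T T\right) + \left(T + T\right)\right) - T}{7} = \frac{\left(\left(T^{2} + T^{2}\right) + 2 T\right) - T}{7} = \frac{\left(2 T^{2} + 2 T\right) - T}{7} = \frac{\left(2 T + 2 T^{2}\right) - T}{7} = \frac{T + 2 T^{2}}{7} = \frac{T}{7} + \frac{2 T^{2}}{7}$)
$I{\left(2 \left(-5 - 1\right) \right)} - g = \frac{2 \left(-5 - 1\right) \left(1 + 2 \cdot 2 \left(-5 - 1\right)\right)}{7} - -21988 = \frac{2 \left(-6\right) \left(1 + 2 \cdot 2 \left(-6\right)\right)}{7} + 21988 = \frac{1}{7} \left(-12\right) \left(1 + 2 \left(-12\right)\right) + 21988 = \frac{1}{7} \left(-12\right) \left(1 - 24\right) + 21988 = \frac{1}{7} \left(-12\right) \left(-23\right) + 21988 = \frac{276}{7} + 21988 = \frac{154192}{7}$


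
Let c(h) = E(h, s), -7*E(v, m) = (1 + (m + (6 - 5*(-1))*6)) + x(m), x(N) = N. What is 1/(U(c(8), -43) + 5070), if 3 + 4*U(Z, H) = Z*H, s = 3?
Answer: 14/72539 ≈ 0.00019300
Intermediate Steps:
E(v, m) = -67/7 - 2*m/7 (E(v, m) = -((1 + (m + (6 - 5*(-1))*6)) + m)/7 = -((1 + (m + (6 + 5)*6)) + m)/7 = -((1 + (m + 11*6)) + m)/7 = -((1 + (m + 66)) + m)/7 = -((1 + (66 + m)) + m)/7 = -((67 + m) + m)/7 = -(67 + 2*m)/7 = -67/7 - 2*m/7)
c(h) = -73/7 (c(h) = -67/7 - 2/7*3 = -67/7 - 6/7 = -73/7)
U(Z, H) = -3/4 + H*Z/4 (U(Z, H) = -3/4 + (Z*H)/4 = -3/4 + (H*Z)/4 = -3/4 + H*Z/4)
1/(U(c(8), -43) + 5070) = 1/((-3/4 + (1/4)*(-43)*(-73/7)) + 5070) = 1/((-3/4 + 3139/28) + 5070) = 1/(1559/14 + 5070) = 1/(72539/14) = 14/72539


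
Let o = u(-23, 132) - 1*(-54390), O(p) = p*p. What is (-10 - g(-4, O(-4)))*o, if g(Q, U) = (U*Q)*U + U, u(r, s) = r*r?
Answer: 54809162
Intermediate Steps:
u(r, s) = r²
O(p) = p²
g(Q, U) = U + Q*U² (g(Q, U) = (Q*U)*U + U = Q*U² + U = U + Q*U²)
o = 54919 (o = (-23)² - 1*(-54390) = 529 + 54390 = 54919)
(-10 - g(-4, O(-4)))*o = (-10 - (-4)²*(1 - 4*(-4)²))*54919 = (-10 - 16*(1 - 4*16))*54919 = (-10 - 16*(1 - 64))*54919 = (-10 - 16*(-63))*54919 = (-10 - 1*(-1008))*54919 = (-10 + 1008)*54919 = 998*54919 = 54809162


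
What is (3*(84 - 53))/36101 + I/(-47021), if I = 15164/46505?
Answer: 15601287977/6072498127085 ≈ 0.0025692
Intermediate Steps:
I = 15164/46505 (I = 15164*(1/46505) = 15164/46505 ≈ 0.32607)
(3*(84 - 53))/36101 + I/(-47021) = (3*(84 - 53))/36101 + (15164/46505)/(-47021) = (3*31)*(1/36101) + (15164/46505)*(-1/47021) = 93*(1/36101) - 15164/2186711605 = 93/36101 - 15164/2186711605 = 15601287977/6072498127085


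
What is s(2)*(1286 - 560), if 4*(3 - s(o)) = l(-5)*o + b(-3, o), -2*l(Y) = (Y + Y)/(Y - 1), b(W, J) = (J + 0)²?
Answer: 3509/2 ≈ 1754.5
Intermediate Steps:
b(W, J) = J²
l(Y) = -Y/(-1 + Y) (l(Y) = -(Y + Y)/(2*(Y - 1)) = -2*Y/(2*(-1 + Y)) = -Y/(-1 + Y))
s(o) = 3 - o²/4 + 5*o/24 (s(o) = 3 - ((-1*(-5)/(-1 - 5))*o + o²)/4 = 3 - ((-1*(-5)/(-6))*o + o²)/4 = 3 - ((-1*(-5)*(-⅙))*o + o²)/4 = 3 - (-5*o/6 + o²)/4 = 3 - (o² - 5*o/6)/4 = 3 + (-o²/4 + 5*o/24) = 3 - o²/4 + 5*o/24)
s(2)*(1286 - 560) = (3 - ¼*2² + (5/24)*2)*(1286 - 560) = (3 - ¼*4 + 5/12)*726 = (3 - 1 + 5/12)*726 = (29/12)*726 = 3509/2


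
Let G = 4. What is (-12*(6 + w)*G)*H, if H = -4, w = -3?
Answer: 576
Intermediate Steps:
(-12*(6 + w)*G)*H = -12*(6 - 3)*4*(-4) = -36*4*(-4) = -12*12*(-4) = -144*(-4) = 576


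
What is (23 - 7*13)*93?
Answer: -6324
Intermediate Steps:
(23 - 7*13)*93 = (23 - 91)*93 = -68*93 = -6324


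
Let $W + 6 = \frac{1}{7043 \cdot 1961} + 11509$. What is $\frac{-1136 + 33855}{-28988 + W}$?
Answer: $- \frac{451892677237}{241490982654} \approx -1.8713$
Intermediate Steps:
$W = \frac{158871648470}{13811323}$ ($W = -6 + \left(\frac{1}{7043 \cdot 1961} + 11509\right) = -6 + \left(\frac{1}{7043} \cdot \frac{1}{1961} + 11509\right) = -6 + \left(\frac{1}{13811323} + 11509\right) = -6 + \frac{158954516408}{13811323} = \frac{158871648470}{13811323} \approx 11503.0$)
$\frac{-1136 + 33855}{-28988 + W} = \frac{-1136 + 33855}{-28988 + \frac{158871648470}{13811323}} = \frac{32719}{- \frac{241490982654}{13811323}} = 32719 \left(- \frac{13811323}{241490982654}\right) = - \frac{451892677237}{241490982654}$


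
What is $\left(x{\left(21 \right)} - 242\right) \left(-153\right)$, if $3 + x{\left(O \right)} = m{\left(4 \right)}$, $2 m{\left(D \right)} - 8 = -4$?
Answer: $37179$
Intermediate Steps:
$m{\left(D \right)} = 2$ ($m{\left(D \right)} = 4 + \frac{1}{2} \left(-4\right) = 4 - 2 = 2$)
$x{\left(O \right)} = -1$ ($x{\left(O \right)} = -3 + 2 = -1$)
$\left(x{\left(21 \right)} - 242\right) \left(-153\right) = \left(-1 - 242\right) \left(-153\right) = \left(-243\right) \left(-153\right) = 37179$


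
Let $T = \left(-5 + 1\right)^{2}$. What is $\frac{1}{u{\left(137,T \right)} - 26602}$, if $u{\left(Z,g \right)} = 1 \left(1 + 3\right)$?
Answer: $- \frac{1}{26598} \approx -3.7597 \cdot 10^{-5}$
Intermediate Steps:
$T = 16$ ($T = \left(-4\right)^{2} = 16$)
$u{\left(Z,g \right)} = 4$ ($u{\left(Z,g \right)} = 1 \cdot 4 = 4$)
$\frac{1}{u{\left(137,T \right)} - 26602} = \frac{1}{4 - 26602} = \frac{1}{-26598} = - \frac{1}{26598}$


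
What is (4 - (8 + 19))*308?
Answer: -7084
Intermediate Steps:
(4 - (8 + 19))*308 = (4 - 1*27)*308 = (4 - 27)*308 = -23*308 = -7084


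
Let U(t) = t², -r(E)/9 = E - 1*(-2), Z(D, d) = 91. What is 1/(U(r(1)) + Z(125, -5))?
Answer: 1/820 ≈ 0.0012195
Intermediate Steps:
r(E) = -18 - 9*E (r(E) = -9*(E - 1*(-2)) = -9*(E + 2) = -9*(2 + E) = -18 - 9*E)
1/(U(r(1)) + Z(125, -5)) = 1/((-18 - 9*1)² + 91) = 1/((-18 - 9)² + 91) = 1/((-27)² + 91) = 1/(729 + 91) = 1/820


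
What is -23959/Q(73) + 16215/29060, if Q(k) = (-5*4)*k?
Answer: 17998061/1060690 ≈ 16.968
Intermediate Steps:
Q(k) = -20*k
-23959/Q(73) + 16215/29060 = -23959/((-20*73)) + 16215/29060 = -23959/(-1460) + 16215*(1/29060) = -23959*(-1/1460) + 3243/5812 = 23959/1460 + 3243/5812 = 17998061/1060690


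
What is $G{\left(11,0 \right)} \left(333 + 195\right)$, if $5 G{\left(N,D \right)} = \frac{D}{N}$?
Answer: $0$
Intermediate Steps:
$G{\left(N,D \right)} = \frac{D}{5 N}$ ($G{\left(N,D \right)} = \frac{D \frac{1}{N}}{5} = \frac{D}{5 N}$)
$G{\left(11,0 \right)} \left(333 + 195\right) = \frac{1}{5} \cdot 0 \cdot \frac{1}{11} \left(333 + 195\right) = \frac{1}{5} \cdot 0 \cdot \frac{1}{11} \cdot 528 = 0 \cdot 528 = 0$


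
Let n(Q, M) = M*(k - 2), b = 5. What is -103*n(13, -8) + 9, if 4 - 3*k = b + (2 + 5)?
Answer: -11509/3 ≈ -3836.3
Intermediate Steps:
k = -8/3 (k = 4/3 - (5 + (2 + 5))/3 = 4/3 - (5 + 7)/3 = 4/3 - ⅓*12 = 4/3 - 4 = -8/3 ≈ -2.6667)
n(Q, M) = -14*M/3 (n(Q, M) = M*(-8/3 - 2) = M*(-14/3) = -14*M/3)
-103*n(13, -8) + 9 = -(-1442)*(-8)/3 + 9 = -103*112/3 + 9 = -11536/3 + 9 = -11509/3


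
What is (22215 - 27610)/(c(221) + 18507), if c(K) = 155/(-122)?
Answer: -658190/2257699 ≈ -0.29153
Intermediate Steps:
c(K) = -155/122 (c(K) = 155*(-1/122) = -155/122)
(22215 - 27610)/(c(221) + 18507) = (22215 - 27610)/(-155/122 + 18507) = -5395/2257699/122 = -5395*122/2257699 = -658190/2257699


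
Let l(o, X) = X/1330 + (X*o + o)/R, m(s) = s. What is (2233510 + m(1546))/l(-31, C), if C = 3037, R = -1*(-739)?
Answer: -2196769490720/123012397 ≈ -17858.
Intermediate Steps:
R = 739
l(o, X) = o/739 + X/1330 + X*o/739 (l(o, X) = X/1330 + (X*o + o)/739 = X*(1/1330) + (o + X*o)*(1/739) = X/1330 + (o/739 + X*o/739) = o/739 + X/1330 + X*o/739)
(2233510 + m(1546))/l(-31, C) = (2233510 + 1546)/((1/739)*(-31) + (1/1330)*3037 + (1/739)*3037*(-31)) = 2235056/(-31/739 + 3037/1330 - 94147/739) = 2235056/(-123012397/982870) = 2235056*(-982870/123012397) = -2196769490720/123012397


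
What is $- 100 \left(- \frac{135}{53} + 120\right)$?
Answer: $- \frac{622500}{53} \approx -11745.0$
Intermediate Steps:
$- 100 \left(- \frac{135}{53} + 120\right) = \left(-100\right) \frac{6225}{53} = - \frac{622500}{53}$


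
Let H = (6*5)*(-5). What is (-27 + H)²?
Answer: 31329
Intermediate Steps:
H = -150 (H = 30*(-5) = -150)
(-27 + H)² = (-27 - 150)² = (-177)² = 31329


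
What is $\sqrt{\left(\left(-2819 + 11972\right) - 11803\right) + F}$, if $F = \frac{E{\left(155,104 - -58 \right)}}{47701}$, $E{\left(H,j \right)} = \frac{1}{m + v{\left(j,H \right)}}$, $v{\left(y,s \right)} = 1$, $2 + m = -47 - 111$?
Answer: $\frac{i \sqrt{152438648562689109}}{7584459} \approx 51.478 i$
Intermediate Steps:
$m = -160$ ($m = -2 - 158 = -160$)
$E{\left(H,j \right)} = - \frac{1}{159}$ ($E{\left(H,j \right)} = \frac{1}{-160 + 1} = \frac{1}{-159} = - \frac{1}{159}$)
$F = - \frac{1}{7584459}$ ($F = - \frac{1}{159 \cdot 47701} = \left(- \frac{1}{159}\right) \frac{1}{47701} = - \frac{1}{7584459} \approx -1.3185 \cdot 10^{-7}$)
$\sqrt{\left(\left(-2819 + 11972\right) - 11803\right) + F} = \sqrt{\left(\left(-2819 + 11972\right) - 11803\right) - \frac{1}{7584459}} = \sqrt{\left(9153 - 11803\right) - \frac{1}{7584459}} = \sqrt{-2650 - \frac{1}{7584459}} = \sqrt{- \frac{20098816351}{7584459}} = \frac{i \sqrt{152438648562689109}}{7584459}$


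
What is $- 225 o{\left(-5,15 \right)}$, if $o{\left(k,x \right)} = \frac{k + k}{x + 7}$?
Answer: $\frac{1125}{11} \approx 102.27$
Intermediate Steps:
$o{\left(k,x \right)} = \frac{2 k}{7 + x}$
$- 225 o{\left(-5,15 \right)} = - 225 \cdot 2 \left(-5\right) \frac{1}{7 + 15} = - 225 \cdot 2 \left(-5\right) \frac{1}{22} = \left(-225\right) \left(- \frac{5}{11}\right) = \frac{1125}{11}$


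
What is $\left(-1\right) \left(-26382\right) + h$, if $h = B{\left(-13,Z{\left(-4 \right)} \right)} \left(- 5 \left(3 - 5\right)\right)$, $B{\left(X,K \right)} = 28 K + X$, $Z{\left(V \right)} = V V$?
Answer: $30732$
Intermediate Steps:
$Z{\left(V \right)} = V^{2}$
$B{\left(X,K \right)} = X + 28 K$
$h = 4350$ ($h = \left(-13 + 28 \left(-4\right)^{2}\right) \left(- 5 \left(3 - 5\right)\right) = \left(-13 + 28 \cdot 16\right) \left(\left(-5\right) \left(-2\right)\right) = \left(-13 + 448\right) 10 = 435 \cdot 10 = 4350$)
$\left(-1\right) \left(-26382\right) + h = \left(-1\right) \left(-26382\right) + 4350 = 26382 + 4350 = 30732$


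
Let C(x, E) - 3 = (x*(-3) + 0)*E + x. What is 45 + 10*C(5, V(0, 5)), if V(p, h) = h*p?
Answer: 125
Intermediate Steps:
C(x, E) = 3 + x - 3*E*x (C(x, E) = 3 + ((x*(-3) + 0)*E + x) = 3 + ((-3*x + 0)*E + x) = 3 + ((-3*x)*E + x) = 3 + (-3*E*x + x) = 3 + (x - 3*E*x) = 3 + x - 3*E*x)
45 + 10*C(5, V(0, 5)) = 45 + 10*(3 + 5 - 3*5*0*5) = 45 + 10*(3 + 5 - 3*0*5) = 45 + 10*(3 + 5 + 0) = 45 + 10*8 = 45 + 80 = 125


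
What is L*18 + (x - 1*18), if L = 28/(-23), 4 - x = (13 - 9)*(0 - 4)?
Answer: -458/23 ≈ -19.913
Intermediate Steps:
x = 20 (x = 4 - (13 - 9)*(0 - 4) = 4 - 4*(-4) = 4 - 1*(-16) = 4 + 16 = 20)
L = -28/23 (L = 28*(-1/23) = -28/23 ≈ -1.2174)
L*18 + (x - 1*18) = -28/23*18 + (20 - 1*18) = -504/23 + (20 - 18) = -504/23 + 2 = -458/23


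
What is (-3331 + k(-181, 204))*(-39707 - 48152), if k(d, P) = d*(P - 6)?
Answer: 3441349171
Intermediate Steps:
k(d, P) = d*(-6 + P)
(-3331 + k(-181, 204))*(-39707 - 48152) = (-3331 - 181*(-6 + 204))*(-39707 - 48152) = (-3331 - 181*198)*(-87859) = (-3331 - 35838)*(-87859) = -39169*(-87859) = 3441349171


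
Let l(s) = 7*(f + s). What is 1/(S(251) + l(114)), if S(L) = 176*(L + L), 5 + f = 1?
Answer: 1/89122 ≈ 1.1221e-5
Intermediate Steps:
f = -4 (f = -5 + 1 = -4)
l(s) = -28 + 7*s (l(s) = 7*(-4 + s) = -28 + 7*s)
S(L) = 352*L (S(L) = 176*(2*L) = 352*L)
1/(S(251) + l(114)) = 1/(352*251 + (-28 + 7*114)) = 1/(88352 + (-28 + 798)) = 1/(88352 + 770) = 1/89122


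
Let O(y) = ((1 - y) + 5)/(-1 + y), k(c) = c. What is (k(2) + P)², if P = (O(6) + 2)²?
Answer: 36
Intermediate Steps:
O(y) = (6 - y)/(-1 + y)
P = 4 (P = ((6 - 1*6)/(-1 + 6) + 2)² = ((6 - 6)/5 + 2)² = ((⅕)*0 + 2)² = (0 + 2)² = 2² = 4)
(k(2) + P)² = (2 + 4)² = 6² = 36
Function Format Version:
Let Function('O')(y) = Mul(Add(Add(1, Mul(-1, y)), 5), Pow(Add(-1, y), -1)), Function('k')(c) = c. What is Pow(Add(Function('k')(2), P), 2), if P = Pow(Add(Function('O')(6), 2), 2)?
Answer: 36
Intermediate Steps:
Function('O')(y) = Mul(Pow(Add(-1, y), -1), Add(6, Mul(-1, y))) (Function('O')(y) = Mul(Add(6, Mul(-1, y)), Pow(Add(-1, y), -1)) = Mul(Pow(Add(-1, y), -1), Add(6, Mul(-1, y))))
P = 4 (P = Pow(Add(Mul(Pow(Add(-1, 6), -1), Add(6, Mul(-1, 6))), 2), 2) = Pow(Add(Mul(Pow(5, -1), Add(6, -6)), 2), 2) = Pow(Add(Mul(Rational(1, 5), 0), 2), 2) = Pow(Add(0, 2), 2) = Pow(2, 2) = 4)
Pow(Add(Function('k')(2), P), 2) = Pow(Add(2, 4), 2) = Pow(6, 2) = 36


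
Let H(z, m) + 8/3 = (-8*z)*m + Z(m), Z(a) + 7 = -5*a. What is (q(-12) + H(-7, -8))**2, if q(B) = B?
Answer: 1661521/9 ≈ 1.8461e+5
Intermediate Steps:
Z(a) = -7 - 5*a
H(z, m) = -29/3 - 5*m - 8*m*z (H(z, m) = -8/3 + ((-8*z)*m + (-7 - 5*m)) = -8/3 + (-8*m*z + (-7 - 5*m)) = -8/3 + (-7 - 5*m - 8*m*z) = -29/3 - 5*m - 8*m*z)
(q(-12) + H(-7, -8))**2 = (-12 + (-29/3 - 5*(-8) - 8*(-8)*(-7)))**2 = (-12 + (-29/3 + 40 - 448))**2 = (-12 - 1253/3)**2 = (-1289/3)**2 = 1661521/9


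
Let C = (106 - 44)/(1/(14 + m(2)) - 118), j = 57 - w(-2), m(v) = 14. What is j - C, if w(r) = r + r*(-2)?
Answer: 183401/3303 ≈ 55.526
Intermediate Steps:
w(r) = -r (w(r) = r - 2*r = -r)
j = 55 (j = 57 - (-1)*(-2) = 57 - 1*2 = 57 - 2 = 55)
C = -1736/3303 (C = (106 - 44)/(1/(14 + 14) - 118) = 62/(1/28 - 118) = 62/(-3303/28) = 62*(-28/3303) = -1736/3303 ≈ -0.52558)
j - C = 55 - 1*(-1736/3303) = 55 + 1736/3303 = 183401/3303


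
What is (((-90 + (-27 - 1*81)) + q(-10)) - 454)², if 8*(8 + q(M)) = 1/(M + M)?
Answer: 11151571201/25600 ≈ 4.3561e+5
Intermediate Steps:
q(M) = -8 + 1/(16*M) (q(M) = -8 + 1/(8*(M + M)) = -8 + 1/(8*((2*M))) = -8 + (1/(2*M))/8 = -8 + 1/(16*M))
(((-90 + (-27 - 1*81)) + q(-10)) - 454)² = (((-90 + (-27 - 1*81)) + (-8 + (1/16)/(-10))) - 454)² = (((-90 + (-27 - 81)) + (-8 + (1/16)*(-⅒))) - 454)² = (((-90 - 108) + (-8 - 1/160)) - 454)² = ((-198 - 1281/160) - 454)² = (-32961/160 - 454)² = (-105601/160)² = 11151571201/25600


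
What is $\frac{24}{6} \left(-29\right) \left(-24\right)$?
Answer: $2784$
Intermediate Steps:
$\frac{24}{6} \left(-29\right) \left(-24\right) = 24 \cdot \frac{1}{6} \left(-29\right) \left(-24\right) = 4 \left(-29\right) \left(-24\right) = \left(-116\right) \left(-24\right) = 2784$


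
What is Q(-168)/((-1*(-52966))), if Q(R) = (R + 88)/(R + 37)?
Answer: 40/3469273 ≈ 1.1530e-5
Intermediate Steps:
Q(R) = (88 + R)/(37 + R)
Q(-168)/((-1*(-52966))) = ((88 - 168)/(37 - 168))/((-1*(-52966))) = (-80/(-131))/52966 = -1/131*(-80)*(1/52966) = (80/131)*(1/52966) = 40/3469273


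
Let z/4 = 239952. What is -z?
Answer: -959808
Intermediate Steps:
z = 959808 (z = 4*239952 = 959808)
-z = -1*959808 = -959808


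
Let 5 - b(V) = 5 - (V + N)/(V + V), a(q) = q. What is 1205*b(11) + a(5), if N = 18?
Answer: 35055/22 ≈ 1593.4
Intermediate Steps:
b(V) = (18 + V)/(2*V) (b(V) = 5 - (5 - (V + 18)/(V + V)) = 5 - (5 - (18 + V)/(2*V)) = 5 + (-5 + (18 + V)/(2*V)) = (18 + V)/(2*V))
1205*b(11) + a(5) = 1205*((½)*(18 + 11)/11) + 5 = 1205*((½)*(1/11)*29) + 5 = 1205*(29/22) + 5 = 34945/22 + 5 = 35055/22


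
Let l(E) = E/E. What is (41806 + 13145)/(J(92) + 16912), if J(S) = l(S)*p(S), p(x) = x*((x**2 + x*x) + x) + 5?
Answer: 54951/1582757 ≈ 0.034719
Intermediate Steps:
l(E) = 1
p(x) = 5 + x*(x + 2*x**2) (p(x) = x*((x**2 + x**2) + x) + 5 = x*(2*x**2 + x) + 5 = x*(x + 2*x**2) + 5 = 5 + x*(x + 2*x**2))
J(S) = 5 + S**2 + 2*S**3 (J(S) = 1*(5 + S**2 + 2*S**3) = 5 + S**2 + 2*S**3)
(41806 + 13145)/(J(92) + 16912) = (41806 + 13145)/((5 + 92**2 + 2*92**3) + 16912) = 54951/((5 + 8464 + 2*778688) + 16912) = 54951/((5 + 8464 + 1557376) + 16912) = 54951/(1565845 + 16912) = 54951/1582757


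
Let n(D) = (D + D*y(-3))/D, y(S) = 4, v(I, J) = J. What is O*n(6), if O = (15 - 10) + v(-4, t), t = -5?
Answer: 0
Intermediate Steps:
n(D) = 5 (n(D) = (D + D*4)/D = (D + 4*D)/D = (5*D)/D = 5)
O = 0 (O = (15 - 10) - 5 = 5 - 5 = 0)
O*n(6) = 0*5 = 0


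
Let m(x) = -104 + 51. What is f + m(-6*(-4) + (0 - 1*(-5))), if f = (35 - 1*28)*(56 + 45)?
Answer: 654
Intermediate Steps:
f = 707 (f = (35 - 28)*101 = 7*101 = 707)
m(x) = -53
f + m(-6*(-4) + (0 - 1*(-5))) = 707 - 53 = 654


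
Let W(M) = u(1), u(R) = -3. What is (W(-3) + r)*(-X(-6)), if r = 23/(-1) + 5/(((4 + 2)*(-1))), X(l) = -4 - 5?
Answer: -483/2 ≈ -241.50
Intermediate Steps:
X(l) = -9
W(M) = -3
r = -143/6 (r = 23*(-1) + 5/((6*(-1))) = -23 + 5/(-6) = -23 + 5*(-⅙) = -23 - ⅚ = -143/6 ≈ -23.833)
(W(-3) + r)*(-X(-6)) = (-3 - 143/6)*(-1*(-9)) = -161/6*9 = -483/2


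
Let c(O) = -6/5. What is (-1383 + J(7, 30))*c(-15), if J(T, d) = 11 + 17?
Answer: 1626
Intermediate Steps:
J(T, d) = 28
c(O) = -6/5 (c(O) = -6*⅕ = -6/5)
(-1383 + J(7, 30))*c(-15) = (-1383 + 28)*(-6/5) = -1355*(-6/5) = 1626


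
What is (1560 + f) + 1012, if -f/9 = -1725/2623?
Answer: 6761881/2623 ≈ 2577.9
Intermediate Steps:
f = 15525/2623 (f = -(-15525)/2623 = -9*(-1725/2623) = 15525/2623 ≈ 5.9188)
(1560 + f) + 1012 = (1560 + 15525/2623) + 1012 = 4107405/2623 + 1012 = 6761881/2623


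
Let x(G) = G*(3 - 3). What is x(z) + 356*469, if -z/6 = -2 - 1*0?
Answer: 166964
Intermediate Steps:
z = 12 (z = -6*(-2 - 1*0) = -6*(-2 + 0) = -6*(-2) = 12)
x(G) = 0 (x(G) = G*0 = 0)
x(z) + 356*469 = 0 + 356*469 = 0 + 166964 = 166964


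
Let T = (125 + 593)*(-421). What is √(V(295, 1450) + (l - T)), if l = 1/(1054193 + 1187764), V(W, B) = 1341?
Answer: 4*√95381362143312843/2241957 ≈ 551.02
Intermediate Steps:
l = 1/2241957 ≈ 4.4604e-7
T = -302278 (T = 718*(-421) = -302278)
√(V(295, 1450) + (l - T)) = √(1341 + (1/2241957 - 1*(-302278))) = √(1341 + (1/2241957 + 302278)) = √(1341 + 677694278047/2241957) = √(680700742384/2241957) = 4*√95381362143312843/2241957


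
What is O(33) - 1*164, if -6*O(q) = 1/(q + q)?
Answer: -64945/396 ≈ -164.00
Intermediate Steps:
O(q) = -1/(12*q) (O(q) = -1/(6*(q + q)) = -1/(2*q)/6 = -1/(12*q))
O(33) - 1*164 = -1/12/33 - 1*164 = -1/12*1/33 - 164 = -1/396 - 164 = -64945/396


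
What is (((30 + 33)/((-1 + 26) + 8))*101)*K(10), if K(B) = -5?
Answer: -10605/11 ≈ -964.09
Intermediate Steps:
(((30 + 33)/((-1 + 26) + 8))*101)*K(10) = (((30 + 33)/((-1 + 26) + 8))*101)*(-5) = ((63/(25 + 8))*101)*(-5) = ((63/33)*101)*(-5) = ((63*(1/33))*101)*(-5) = ((21/11)*101)*(-5) = (2121/11)*(-5) = -10605/11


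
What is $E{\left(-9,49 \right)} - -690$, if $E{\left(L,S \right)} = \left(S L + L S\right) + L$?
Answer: $-201$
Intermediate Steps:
$E{\left(L,S \right)} = L + 2 L S$ ($E{\left(L,S \right)} = \left(L S + L S\right) + L = 2 L S + L = L + 2 L S$)
$E{\left(-9,49 \right)} - -690 = - 9 \left(1 + 2 \cdot 49\right) - -690 = - 9 \left(1 + 98\right) + 690 = \left(-9\right) 99 + 690 = -891 + 690 = -201$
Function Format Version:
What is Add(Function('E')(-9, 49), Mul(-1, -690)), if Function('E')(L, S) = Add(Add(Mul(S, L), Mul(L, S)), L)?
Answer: -201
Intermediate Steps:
Function('E')(L, S) = Add(L, Mul(2, L, S)) (Function('E')(L, S) = Add(Add(Mul(L, S), Mul(L, S)), L) = Add(Mul(2, L, S), L) = Add(L, Mul(2, L, S)))
Add(Function('E')(-9, 49), Mul(-1, -690)) = Add(Mul(-9, Add(1, Mul(2, 49))), Mul(-1, -690)) = Add(Mul(-9, Add(1, 98)), 690) = Add(Mul(-9, 99), 690) = Add(-891, 690) = -201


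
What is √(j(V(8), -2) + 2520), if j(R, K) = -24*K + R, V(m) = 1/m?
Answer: √41090/4 ≈ 50.677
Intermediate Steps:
j(R, K) = R - 24*K
√(j(V(8), -2) + 2520) = √((1/8 - 24*(-2)) + 2520) = √((⅛ + 48) + 2520) = √(385/8 + 2520) = √(20545/8) = √41090/4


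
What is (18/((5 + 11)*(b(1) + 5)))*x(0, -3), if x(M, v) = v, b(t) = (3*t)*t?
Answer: -27/64 ≈ -0.42188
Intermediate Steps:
b(t) = 3*t²
(18/((5 + 11)*(b(1) + 5)))*x(0, -3) = (18/((5 + 11)*(3*1² + 5)))*(-3) = (18/(16*(3*1 + 5)))*(-3) = (18/(16*(3 + 5)))*(-3) = (18/(16*8))*(-3) = (18/128)*(-3) = ((1/128)*18)*(-3) = (9/64)*(-3) = -27/64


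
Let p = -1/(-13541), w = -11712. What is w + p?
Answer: -158592191/13541 ≈ -11712.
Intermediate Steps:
p = 1/13541 (p = -1*(-1/13541) = 1/13541 ≈ 7.3850e-5)
w + p = -11712 + 1/13541 = -158592191/13541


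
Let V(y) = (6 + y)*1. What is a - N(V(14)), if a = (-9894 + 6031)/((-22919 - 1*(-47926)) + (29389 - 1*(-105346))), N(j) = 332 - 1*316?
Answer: -2559735/159742 ≈ -16.024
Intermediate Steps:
V(y) = 6 + y
N(j) = 16 (N(j) = 332 - 316 = 16)
a = -3863/159742 (a = -3863/((-22919 + 47926) + (29389 + 105346)) = -3863/(25007 + 134735) = -3863/159742 ≈ -0.024183)
a - N(V(14)) = -3863/159742 - 1*16 = -3863/159742 - 16 = -2559735/159742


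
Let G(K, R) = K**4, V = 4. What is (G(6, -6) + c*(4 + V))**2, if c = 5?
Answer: 1784896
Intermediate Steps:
(G(6, -6) + c*(4 + V))**2 = (6**4 + 5*(4 + 4))**2 = (1296 + 5*8)**2 = (1296 + 40)**2 = 1336**2 = 1784896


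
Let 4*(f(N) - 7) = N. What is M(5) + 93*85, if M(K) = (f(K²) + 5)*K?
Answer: 31985/4 ≈ 7996.3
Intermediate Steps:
f(N) = 7 + N/4
M(K) = K*(12 + K²/4) (M(K) = ((7 + K²/4) + 5)*K = (12 + K²/4)*K = K*(12 + K²/4))
M(5) + 93*85 = (¼)*5*(48 + 5²) + 93*85 = (¼)*5*(48 + 25) + 7905 = (¼)*5*73 + 7905 = 365/4 + 7905 = 31985/4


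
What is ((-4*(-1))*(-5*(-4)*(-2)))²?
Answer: 25600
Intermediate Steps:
((-4*(-1))*(-5*(-4)*(-2)))² = (4*(20*(-2)))² = (4*(-40))² = (-160)² = 25600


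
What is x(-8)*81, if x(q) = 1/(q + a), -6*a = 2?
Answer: -243/25 ≈ -9.7200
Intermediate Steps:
a = -⅓ (a = -⅙*2 = -⅓ ≈ -0.33333)
x(q) = 1/(-⅓ + q) (x(q) = 1/(q - ⅓) = 1/(-⅓ + q))
x(-8)*81 = (3/(-1 + 3*(-8)))*81 = (3/(-1 - 24))*81 = (3/(-25))*81 = (3*(-1/25))*81 = -3/25*81 = -243/25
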